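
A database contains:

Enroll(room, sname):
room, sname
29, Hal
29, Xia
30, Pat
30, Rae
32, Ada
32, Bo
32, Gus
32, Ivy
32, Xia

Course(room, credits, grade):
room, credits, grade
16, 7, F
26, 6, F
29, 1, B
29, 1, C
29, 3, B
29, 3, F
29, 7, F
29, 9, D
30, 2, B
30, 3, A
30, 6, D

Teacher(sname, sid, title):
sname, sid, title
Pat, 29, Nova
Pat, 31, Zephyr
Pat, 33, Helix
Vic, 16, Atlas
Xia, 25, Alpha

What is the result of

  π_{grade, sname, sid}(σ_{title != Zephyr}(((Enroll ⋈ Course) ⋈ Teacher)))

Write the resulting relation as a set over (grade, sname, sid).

{(A, Pat, 29), (A, Pat, 33), (B, Pat, 29), (B, Pat, 33), (B, Xia, 25), (C, Xia, 25), (D, Pat, 29), (D, Pat, 33), (D, Xia, 25), (F, Xia, 25)}

Natural join on room: {(29, Hal, 1, B), (29, Hal, 1, C), (29, Hal, 3, B), (29, Hal, 3, F), (29, Hal, 7, F), (29, Hal, 9, D), (29, Xia, 1, B), (29, Xia, 1, C), (29, Xia, 3, B), (29, Xia, 3, F), (29, Xia, 7, F), (29, Xia, 9, D), (30, Pat, 2, B), (30, Pat, 3, A), (30, Pat, 6, D), (30, Rae, 2, B), (30, Rae, 3, A), (30, Rae, 6, D)}
Natural join on sname: {(29, Xia, 1, B, 25, Alpha), (29, Xia, 1, C, 25, Alpha), (29, Xia, 3, B, 25, Alpha), (29, Xia, 3, F, 25, Alpha), (29, Xia, 7, F, 25, Alpha), (29, Xia, 9, D, 25, Alpha), (30, Pat, 2, B, 29, Nova), (30, Pat, 2, B, 31, Zephyr), (30, Pat, 2, B, 33, Helix), (30, Pat, 3, A, 29, Nova), (30, Pat, 3, A, 31, Zephyr), (30, Pat, 3, A, 33, Helix), (30, Pat, 6, D, 29, Nova), (30, Pat, 6, D, 31, Zephyr), (30, Pat, 6, D, 33, Helix)}
Filtering on title != Zephyr leaves {(29, Xia, 1, B, 25, Alpha), (29, Xia, 1, C, 25, Alpha), (29, Xia, 3, B, 25, Alpha), (29, Xia, 3, F, 25, Alpha), (29, Xia, 7, F, 25, Alpha), (29, Xia, 9, D, 25, Alpha), (30, Pat, 2, B, 29, Nova), (30, Pat, 2, B, 33, Helix), (30, Pat, 3, A, 29, Nova), (30, Pat, 3, A, 33, Helix), (30, Pat, 6, D, 29, Nova), (30, Pat, 6, D, 33, Helix)}.
Keep only column(s) grade, sname, sid (2 duplicate(s) eliminated): {(A, Pat, 29), (A, Pat, 33), (B, Pat, 29), (B, Pat, 33), (B, Xia, 25), (C, Xia, 25), (D, Pat, 29), (D, Pat, 33), (D, Xia, 25), (F, Xia, 25)}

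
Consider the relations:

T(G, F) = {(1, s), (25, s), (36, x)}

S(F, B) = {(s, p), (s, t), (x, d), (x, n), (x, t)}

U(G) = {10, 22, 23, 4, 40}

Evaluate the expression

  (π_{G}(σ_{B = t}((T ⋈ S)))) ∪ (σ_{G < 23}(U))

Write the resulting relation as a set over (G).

Joining T and S on F yields {(1, s, p), (1, s, t), (25, s, p), (25, s, t), (36, x, d), (36, x, n), (36, x, t)}.
Selection B = t: {(1, s, t), (25, s, t), (36, x, t)}
Projecting to G: {1, 25, 36}
Selection G < 23: {10, 22, 4}
Union: {1, 25, 36} with {10, 22, 4} → {1, 10, 22, 25, 36, 4}

{1, 10, 22, 25, 36, 4}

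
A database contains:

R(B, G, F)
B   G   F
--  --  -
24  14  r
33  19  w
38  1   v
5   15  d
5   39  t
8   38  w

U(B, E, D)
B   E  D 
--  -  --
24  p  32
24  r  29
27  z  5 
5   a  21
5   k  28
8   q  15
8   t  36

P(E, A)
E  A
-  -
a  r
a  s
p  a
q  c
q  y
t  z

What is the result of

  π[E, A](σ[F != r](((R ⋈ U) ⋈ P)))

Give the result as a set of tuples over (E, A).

Joining R and U on B yields {(24, 14, r, p, 32), (24, 14, r, r, 29), (5, 15, d, a, 21), (5, 15, d, k, 28), (5, 39, t, a, 21), (5, 39, t, k, 28), (8, 38, w, q, 15), (8, 38, w, t, 36)}.
Joining (R ⋈ U) and P on E yields {(24, 14, r, p, 32, a), (5, 15, d, a, 21, r), (5, 15, d, a, 21, s), (5, 39, t, a, 21, r), (5, 39, t, a, 21, s), (8, 38, w, q, 15, c), (8, 38, w, q, 15, y), (8, 38, w, t, 36, z)}.
σ[F != r]: keep tuples satisfying F != r → {(5, 15, d, a, 21, r), (5, 15, d, a, 21, s), (5, 39, t, a, 21, r), (5, 39, t, a, 21, s), (8, 38, w, q, 15, c), (8, 38, w, q, 15, y), (8, 38, w, t, 36, z)}
π_{E, A} gives {(a, r), (a, s), (q, c), (q, y), (t, z)} (2 duplicate(s) eliminated).

{(a, r), (a, s), (q, c), (q, y), (t, z)}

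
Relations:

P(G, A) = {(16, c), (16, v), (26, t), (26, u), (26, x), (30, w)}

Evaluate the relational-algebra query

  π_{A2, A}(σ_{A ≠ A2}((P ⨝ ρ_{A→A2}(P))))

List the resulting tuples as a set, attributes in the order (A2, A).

{(c, v), (t, u), (t, x), (u, t), (u, x), (v, c), (x, t), (x, u)}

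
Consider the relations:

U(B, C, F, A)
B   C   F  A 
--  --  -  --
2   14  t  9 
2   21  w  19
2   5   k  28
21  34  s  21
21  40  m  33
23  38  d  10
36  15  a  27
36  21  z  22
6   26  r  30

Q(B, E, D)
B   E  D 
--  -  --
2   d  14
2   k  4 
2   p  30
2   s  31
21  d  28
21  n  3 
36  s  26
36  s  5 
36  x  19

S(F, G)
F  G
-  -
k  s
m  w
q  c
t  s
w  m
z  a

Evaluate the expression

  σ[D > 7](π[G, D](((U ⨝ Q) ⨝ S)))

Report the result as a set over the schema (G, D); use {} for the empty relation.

Joining U and Q on B yields {(2, 14, t, 9, d, 14), (2, 14, t, 9, k, 4), (2, 14, t, 9, p, 30), (2, 14, t, 9, s, 31), (2, 21, w, 19, d, 14), (2, 21, w, 19, k, 4), (2, 21, w, 19, p, 30), (2, 21, w, 19, s, 31), (2, 5, k, 28, d, 14), (2, 5, k, 28, k, 4), (2, 5, k, 28, p, 30), (2, 5, k, 28, s, 31), (21, 34, s, 21, d, 28), (21, 34, s, 21, n, 3), (21, 40, m, 33, d, 28), (21, 40, m, 33, n, 3), (36, 15, a, 27, s, 26), (36, 15, a, 27, s, 5), (36, 15, a, 27, x, 19), (36, 21, z, 22, s, 26), (36, 21, z, 22, s, 5), (36, 21, z, 22, x, 19)}.
Joining (U ⨝ Q) and S on F yields {(2, 14, t, 9, d, 14, s), (2, 14, t, 9, k, 4, s), (2, 14, t, 9, p, 30, s), (2, 14, t, 9, s, 31, s), (2, 21, w, 19, d, 14, m), (2, 21, w, 19, k, 4, m), (2, 21, w, 19, p, 30, m), (2, 21, w, 19, s, 31, m), (2, 5, k, 28, d, 14, s), (2, 5, k, 28, k, 4, s), (2, 5, k, 28, p, 30, s), (2, 5, k, 28, s, 31, s), (21, 40, m, 33, d, 28, w), (21, 40, m, 33, n, 3, w), (36, 21, z, 22, s, 26, a), (36, 21, z, 22, s, 5, a), (36, 21, z, 22, x, 19, a)}.
Projecting to G, D (4 duplicate(s) eliminated): {(a, 19), (a, 26), (a, 5), (m, 14), (m, 30), (m, 31), (m, 4), (s, 14), (s, 30), (s, 31), (s, 4), (w, 28), (w, 3)}
Apply σ_{D > 7}; surviving tuples: {(a, 19), (a, 26), (m, 14), (m, 30), (m, 31), (s, 14), (s, 30), (s, 31), (w, 28)}

{(a, 19), (a, 26), (m, 14), (m, 30), (m, 31), (s, 14), (s, 30), (s, 31), (w, 28)}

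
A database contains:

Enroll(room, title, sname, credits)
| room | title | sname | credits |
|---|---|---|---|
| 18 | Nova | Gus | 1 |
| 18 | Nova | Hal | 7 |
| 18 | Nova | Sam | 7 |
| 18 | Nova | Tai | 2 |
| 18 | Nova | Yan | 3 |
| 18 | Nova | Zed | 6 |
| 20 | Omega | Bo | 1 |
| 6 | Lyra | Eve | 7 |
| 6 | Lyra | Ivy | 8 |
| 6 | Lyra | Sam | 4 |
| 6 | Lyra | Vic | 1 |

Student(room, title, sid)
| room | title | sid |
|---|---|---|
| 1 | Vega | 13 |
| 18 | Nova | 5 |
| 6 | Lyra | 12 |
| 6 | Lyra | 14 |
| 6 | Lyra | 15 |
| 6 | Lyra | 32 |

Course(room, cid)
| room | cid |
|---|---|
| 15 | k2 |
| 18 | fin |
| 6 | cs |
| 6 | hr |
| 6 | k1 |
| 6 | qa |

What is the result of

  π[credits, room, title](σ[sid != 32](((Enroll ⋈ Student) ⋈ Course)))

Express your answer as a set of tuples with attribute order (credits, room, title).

{(1, 18, Nova), (1, 6, Lyra), (2, 18, Nova), (3, 18, Nova), (4, 6, Lyra), (6, 18, Nova), (7, 18, Nova), (7, 6, Lyra), (8, 6, Lyra)}

Enroll ⋈ Student (natural join on room, title): {(18, Nova, Gus, 1, 5), (18, Nova, Hal, 7, 5), (18, Nova, Sam, 7, 5), (18, Nova, Tai, 2, 5), (18, Nova, Yan, 3, 5), (18, Nova, Zed, 6, 5), (6, Lyra, Eve, 7, 12), (6, Lyra, Eve, 7, 14), (6, Lyra, Eve, 7, 15), (6, Lyra, Eve, 7, 32), (6, Lyra, Ivy, 8, 12), (6, Lyra, Ivy, 8, 14), (6, Lyra, Ivy, 8, 15), (6, Lyra, Ivy, 8, 32), (6, Lyra, Sam, 4, 12), (6, Lyra, Sam, 4, 14), (6, Lyra, Sam, 4, 15), (6, Lyra, Sam, 4, 32), (6, Lyra, Vic, 1, 12), (6, Lyra, Vic, 1, 14), (6, Lyra, Vic, 1, 15), (6, Lyra, Vic, 1, 32)}
(Enroll ⋈ Student) ⋈ Course (natural join on room): {(18, Nova, Gus, 1, 5, fin), (18, Nova, Hal, 7, 5, fin), (18, Nova, Sam, 7, 5, fin), (18, Nova, Tai, 2, 5, fin), (18, Nova, Yan, 3, 5, fin), (18, Nova, Zed, 6, 5, fin), (6, Lyra, Eve, 7, 12, cs), (6, Lyra, Eve, 7, 12, hr), (6, Lyra, Eve, 7, 12, k1), (6, Lyra, Eve, 7, 12, qa), (6, Lyra, Eve, 7, 14, cs), (6, Lyra, Eve, 7, 14, hr), (6, Lyra, Eve, 7, 14, k1), (6, Lyra, Eve, 7, 14, qa), (6, Lyra, Eve, 7, 15, cs), (6, Lyra, Eve, 7, 15, hr), (6, Lyra, Eve, 7, 15, k1), (6, Lyra, Eve, 7, 15, qa), (6, Lyra, Eve, 7, 32, cs), (6, Lyra, Eve, 7, 32, hr), (6, Lyra, Eve, 7, 32, k1), (6, Lyra, Eve, 7, 32, qa), (6, Lyra, Ivy, 8, 12, cs), (6, Lyra, Ivy, 8, 12, hr), (6, Lyra, Ivy, 8, 12, k1), (6, Lyra, Ivy, 8, 12, qa), (6, Lyra, Ivy, 8, 14, cs), (6, Lyra, Ivy, 8, 14, hr), (6, Lyra, Ivy, 8, 14, k1), (6, Lyra, Ivy, 8, 14, qa), (6, Lyra, Ivy, 8, 15, cs), (6, Lyra, Ivy, 8, 15, hr), (6, Lyra, Ivy, 8, 15, k1), (6, Lyra, Ivy, 8, 15, qa), (6, Lyra, Ivy, 8, 32, cs), (6, Lyra, Ivy, 8, 32, hr), (6, Lyra, Ivy, 8, 32, k1), (6, Lyra, Ivy, 8, 32, qa), (6, Lyra, Sam, 4, 12, cs), (6, Lyra, Sam, 4, 12, hr), (6, Lyra, Sam, 4, 12, k1), (6, Lyra, Sam, 4, 12, qa), (6, Lyra, Sam, 4, 14, cs), (6, Lyra, Sam, 4, 14, hr), (6, Lyra, Sam, 4, 14, k1), (6, Lyra, Sam, 4, 14, qa), (6, Lyra, Sam, 4, 15, cs), (6, Lyra, Sam, 4, 15, hr), (6, Lyra, Sam, 4, 15, k1), (6, Lyra, Sam, 4, 15, qa), (6, Lyra, Sam, 4, 32, cs), (6, Lyra, Sam, 4, 32, hr), (6, Lyra, Sam, 4, 32, k1), (6, Lyra, Sam, 4, 32, qa), (6, Lyra, Vic, 1, 12, cs), (6, Lyra, Vic, 1, 12, hr), (6, Lyra, Vic, 1, 12, k1), (6, Lyra, Vic, 1, 12, qa), (6, Lyra, Vic, 1, 14, cs), (6, Lyra, Vic, 1, 14, hr), (6, Lyra, Vic, 1, 14, k1), (6, Lyra, Vic, 1, 14, qa), (6, Lyra, Vic, 1, 15, cs), (6, Lyra, Vic, 1, 15, hr), (6, Lyra, Vic, 1, 15, k1), (6, Lyra, Vic, 1, 15, qa), (6, Lyra, Vic, 1, 32, cs), (6, Lyra, Vic, 1, 32, hr), (6, Lyra, Vic, 1, 32, k1), (6, Lyra, Vic, 1, 32, qa)}
σ[sid != 32]: keep tuples satisfying sid != 32 → {(18, Nova, Gus, 1, 5, fin), (18, Nova, Hal, 7, 5, fin), (18, Nova, Sam, 7, 5, fin), (18, Nova, Tai, 2, 5, fin), (18, Nova, Yan, 3, 5, fin), (18, Nova, Zed, 6, 5, fin), (6, Lyra, Eve, 7, 12, cs), (6, Lyra, Eve, 7, 12, hr), (6, Lyra, Eve, 7, 12, k1), (6, Lyra, Eve, 7, 12, qa), (6, Lyra, Eve, 7, 14, cs), (6, Lyra, Eve, 7, 14, hr), (6, Lyra, Eve, 7, 14, k1), (6, Lyra, Eve, 7, 14, qa), (6, Lyra, Eve, 7, 15, cs), (6, Lyra, Eve, 7, 15, hr), (6, Lyra, Eve, 7, 15, k1), (6, Lyra, Eve, 7, 15, qa), (6, Lyra, Ivy, 8, 12, cs), (6, Lyra, Ivy, 8, 12, hr), (6, Lyra, Ivy, 8, 12, k1), (6, Lyra, Ivy, 8, 12, qa), (6, Lyra, Ivy, 8, 14, cs), (6, Lyra, Ivy, 8, 14, hr), (6, Lyra, Ivy, 8, 14, k1), (6, Lyra, Ivy, 8, 14, qa), (6, Lyra, Ivy, 8, 15, cs), (6, Lyra, Ivy, 8, 15, hr), (6, Lyra, Ivy, 8, 15, k1), (6, Lyra, Ivy, 8, 15, qa), (6, Lyra, Sam, 4, 12, cs), (6, Lyra, Sam, 4, 12, hr), (6, Lyra, Sam, 4, 12, k1), (6, Lyra, Sam, 4, 12, qa), (6, Lyra, Sam, 4, 14, cs), (6, Lyra, Sam, 4, 14, hr), (6, Lyra, Sam, 4, 14, k1), (6, Lyra, Sam, 4, 14, qa), (6, Lyra, Sam, 4, 15, cs), (6, Lyra, Sam, 4, 15, hr), (6, Lyra, Sam, 4, 15, k1), (6, Lyra, Sam, 4, 15, qa), (6, Lyra, Vic, 1, 12, cs), (6, Lyra, Vic, 1, 12, hr), (6, Lyra, Vic, 1, 12, k1), (6, Lyra, Vic, 1, 12, qa), (6, Lyra, Vic, 1, 14, cs), (6, Lyra, Vic, 1, 14, hr), (6, Lyra, Vic, 1, 14, k1), (6, Lyra, Vic, 1, 14, qa), (6, Lyra, Vic, 1, 15, cs), (6, Lyra, Vic, 1, 15, hr), (6, Lyra, Vic, 1, 15, k1), (6, Lyra, Vic, 1, 15, qa)}
Keep only column(s) credits, room, title (45 duplicate(s) eliminated): {(1, 18, Nova), (1, 6, Lyra), (2, 18, Nova), (3, 18, Nova), (4, 6, Lyra), (6, 18, Nova), (7, 18, Nova), (7, 6, Lyra), (8, 6, Lyra)}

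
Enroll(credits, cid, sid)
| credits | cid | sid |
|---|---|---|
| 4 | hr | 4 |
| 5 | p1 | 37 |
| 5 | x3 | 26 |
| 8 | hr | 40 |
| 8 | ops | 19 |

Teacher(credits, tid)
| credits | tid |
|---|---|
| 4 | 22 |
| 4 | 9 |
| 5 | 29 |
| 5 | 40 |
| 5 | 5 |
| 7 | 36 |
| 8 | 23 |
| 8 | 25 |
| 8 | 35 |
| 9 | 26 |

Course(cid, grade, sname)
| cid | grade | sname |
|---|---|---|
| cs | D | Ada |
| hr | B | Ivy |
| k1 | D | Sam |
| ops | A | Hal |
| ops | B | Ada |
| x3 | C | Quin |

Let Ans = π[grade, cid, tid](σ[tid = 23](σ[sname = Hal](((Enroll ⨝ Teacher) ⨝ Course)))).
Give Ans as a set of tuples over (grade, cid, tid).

Enroll ⋈ Teacher (natural join on credits): {(4, hr, 4, 22), (4, hr, 4, 9), (5, p1, 37, 29), (5, p1, 37, 40), (5, p1, 37, 5), (5, x3, 26, 29), (5, x3, 26, 40), (5, x3, 26, 5), (8, hr, 40, 23), (8, hr, 40, 25), (8, hr, 40, 35), (8, ops, 19, 23), (8, ops, 19, 25), (8, ops, 19, 35)}
(Enroll ⨝ Teacher) ⋈ Course (natural join on cid): {(4, hr, 4, 22, B, Ivy), (4, hr, 4, 9, B, Ivy), (5, x3, 26, 29, C, Quin), (5, x3, 26, 40, C, Quin), (5, x3, 26, 5, C, Quin), (8, hr, 40, 23, B, Ivy), (8, hr, 40, 25, B, Ivy), (8, hr, 40, 35, B, Ivy), (8, ops, 19, 23, A, Hal), (8, ops, 19, 23, B, Ada), (8, ops, 19, 25, A, Hal), (8, ops, 19, 25, B, Ada), (8, ops, 19, 35, A, Hal), (8, ops, 19, 35, B, Ada)}
Selection sname = Hal: {(8, ops, 19, 23, A, Hal), (8, ops, 19, 25, A, Hal), (8, ops, 19, 35, A, Hal)}
Selection tid = 23: {(8, ops, 19, 23, A, Hal)}
π_{grade, cid, tid} gives {(A, ops, 23)}.

{(A, ops, 23)}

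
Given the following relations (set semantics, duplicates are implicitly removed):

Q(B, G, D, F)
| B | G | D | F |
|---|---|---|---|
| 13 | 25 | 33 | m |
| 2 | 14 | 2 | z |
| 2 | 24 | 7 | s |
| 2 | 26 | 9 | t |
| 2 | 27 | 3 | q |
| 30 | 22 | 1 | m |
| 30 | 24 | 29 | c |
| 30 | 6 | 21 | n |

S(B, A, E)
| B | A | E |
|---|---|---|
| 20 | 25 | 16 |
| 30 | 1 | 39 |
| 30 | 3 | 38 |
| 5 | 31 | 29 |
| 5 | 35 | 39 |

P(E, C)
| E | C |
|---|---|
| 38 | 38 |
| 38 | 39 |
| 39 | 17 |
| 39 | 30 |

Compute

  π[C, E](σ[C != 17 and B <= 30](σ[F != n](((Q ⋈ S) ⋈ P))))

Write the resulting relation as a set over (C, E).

Natural join on B: {(30, 22, 1, m, 1, 39), (30, 22, 1, m, 3, 38), (30, 24, 29, c, 1, 39), (30, 24, 29, c, 3, 38), (30, 6, 21, n, 1, 39), (30, 6, 21, n, 3, 38)}
Natural join on E: {(30, 22, 1, m, 1, 39, 17), (30, 22, 1, m, 1, 39, 30), (30, 22, 1, m, 3, 38, 38), (30, 22, 1, m, 3, 38, 39), (30, 24, 29, c, 1, 39, 17), (30, 24, 29, c, 1, 39, 30), (30, 24, 29, c, 3, 38, 38), (30, 24, 29, c, 3, 38, 39), (30, 6, 21, n, 1, 39, 17), (30, 6, 21, n, 1, 39, 30), (30, 6, 21, n, 3, 38, 38), (30, 6, 21, n, 3, 38, 39)}
Selection F != n: {(30, 22, 1, m, 1, 39, 17), (30, 22, 1, m, 1, 39, 30), (30, 22, 1, m, 3, 38, 38), (30, 22, 1, m, 3, 38, 39), (30, 24, 29, c, 1, 39, 17), (30, 24, 29, c, 1, 39, 30), (30, 24, 29, c, 3, 38, 38), (30, 24, 29, c, 3, 38, 39)}
Selection C != 17 and B <= 30: {(30, 22, 1, m, 1, 39, 30), (30, 22, 1, m, 3, 38, 38), (30, 22, 1, m, 3, 38, 39), (30, 24, 29, c, 1, 39, 30), (30, 24, 29, c, 3, 38, 38), (30, 24, 29, c, 3, 38, 39)}
Projecting to C, E (3 duplicate(s) eliminated): {(30, 39), (38, 38), (39, 38)}

{(30, 39), (38, 38), (39, 38)}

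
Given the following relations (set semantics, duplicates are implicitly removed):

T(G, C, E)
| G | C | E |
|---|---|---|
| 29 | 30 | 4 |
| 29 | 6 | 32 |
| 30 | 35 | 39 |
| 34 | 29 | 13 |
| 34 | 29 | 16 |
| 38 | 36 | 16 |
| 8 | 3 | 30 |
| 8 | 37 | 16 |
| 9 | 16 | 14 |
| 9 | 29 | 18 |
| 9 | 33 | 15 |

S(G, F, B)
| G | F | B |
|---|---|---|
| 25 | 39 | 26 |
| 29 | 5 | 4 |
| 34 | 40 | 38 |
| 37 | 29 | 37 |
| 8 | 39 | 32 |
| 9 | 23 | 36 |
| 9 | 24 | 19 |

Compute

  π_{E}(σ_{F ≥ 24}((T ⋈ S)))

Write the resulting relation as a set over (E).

{13, 14, 15, 16, 18, 30}

Natural join on G: {(29, 30, 4, 5, 4), (29, 6, 32, 5, 4), (34, 29, 13, 40, 38), (34, 29, 16, 40, 38), (8, 3, 30, 39, 32), (8, 37, 16, 39, 32), (9, 16, 14, 23, 36), (9, 16, 14, 24, 19), (9, 29, 18, 23, 36), (9, 29, 18, 24, 19), (9, 33, 15, 23, 36), (9, 33, 15, 24, 19)}
Filtering on F ≥ 24 leaves {(34, 29, 13, 40, 38), (34, 29, 16, 40, 38), (8, 3, 30, 39, 32), (8, 37, 16, 39, 32), (9, 16, 14, 24, 19), (9, 29, 18, 24, 19), (9, 33, 15, 24, 19)}.
π[E]: project onto (E) (1 duplicate(s) eliminated) → {13, 14, 15, 16, 18, 30}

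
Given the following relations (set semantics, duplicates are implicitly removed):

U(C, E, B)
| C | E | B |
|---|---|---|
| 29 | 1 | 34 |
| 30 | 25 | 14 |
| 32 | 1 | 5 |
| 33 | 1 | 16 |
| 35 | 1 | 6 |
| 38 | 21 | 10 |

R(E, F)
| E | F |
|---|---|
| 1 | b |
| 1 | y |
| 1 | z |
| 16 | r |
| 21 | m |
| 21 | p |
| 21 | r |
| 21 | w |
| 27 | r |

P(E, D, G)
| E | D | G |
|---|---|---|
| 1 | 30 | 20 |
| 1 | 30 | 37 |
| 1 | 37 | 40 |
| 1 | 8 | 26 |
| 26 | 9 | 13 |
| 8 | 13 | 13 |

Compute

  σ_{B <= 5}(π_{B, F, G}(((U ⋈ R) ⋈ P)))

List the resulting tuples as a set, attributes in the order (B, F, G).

{(5, b, 20), (5, b, 26), (5, b, 37), (5, b, 40), (5, y, 20), (5, y, 26), (5, y, 37), (5, y, 40), (5, z, 20), (5, z, 26), (5, z, 37), (5, z, 40)}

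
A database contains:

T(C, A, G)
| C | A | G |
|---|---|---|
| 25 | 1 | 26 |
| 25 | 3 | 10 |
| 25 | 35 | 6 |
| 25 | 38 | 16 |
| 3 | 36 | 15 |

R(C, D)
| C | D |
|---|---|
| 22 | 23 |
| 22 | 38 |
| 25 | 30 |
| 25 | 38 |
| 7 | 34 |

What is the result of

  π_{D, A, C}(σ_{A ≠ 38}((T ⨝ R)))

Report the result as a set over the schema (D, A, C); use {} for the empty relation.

{(30, 1, 25), (30, 3, 25), (30, 35, 25), (38, 1, 25), (38, 3, 25), (38, 35, 25)}

Joining T and R on C yields {(25, 1, 26, 30), (25, 1, 26, 38), (25, 3, 10, 30), (25, 3, 10, 38), (25, 35, 6, 30), (25, 35, 6, 38), (25, 38, 16, 30), (25, 38, 16, 38)}.
Apply σ_{A ≠ 38}; surviving tuples: {(25, 1, 26, 30), (25, 1, 26, 38), (25, 3, 10, 30), (25, 3, 10, 38), (25, 35, 6, 30), (25, 35, 6, 38)}
π_{D, A, C} gives {(30, 1, 25), (30, 3, 25), (30, 35, 25), (38, 1, 25), (38, 3, 25), (38, 35, 25)}.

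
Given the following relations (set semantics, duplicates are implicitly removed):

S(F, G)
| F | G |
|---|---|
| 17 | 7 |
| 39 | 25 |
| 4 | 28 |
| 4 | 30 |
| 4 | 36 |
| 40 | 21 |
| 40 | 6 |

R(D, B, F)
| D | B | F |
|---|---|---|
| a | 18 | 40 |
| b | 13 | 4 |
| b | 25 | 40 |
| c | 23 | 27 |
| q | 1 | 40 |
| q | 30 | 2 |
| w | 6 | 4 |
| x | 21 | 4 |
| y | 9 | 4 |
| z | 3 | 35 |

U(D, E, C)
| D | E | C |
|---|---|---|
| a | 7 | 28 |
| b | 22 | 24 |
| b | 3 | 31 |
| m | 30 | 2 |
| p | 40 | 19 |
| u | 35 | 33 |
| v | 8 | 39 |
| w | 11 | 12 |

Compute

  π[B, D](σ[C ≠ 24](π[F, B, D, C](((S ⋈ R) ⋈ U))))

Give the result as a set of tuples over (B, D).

{(13, b), (18, a), (25, b), (6, w)}

Joining S and R on F yields {(4, 28, b, 13), (4, 28, w, 6), (4, 28, x, 21), (4, 28, y, 9), (4, 30, b, 13), (4, 30, w, 6), (4, 30, x, 21), (4, 30, y, 9), (4, 36, b, 13), (4, 36, w, 6), (4, 36, x, 21), (4, 36, y, 9), (40, 21, a, 18), (40, 21, b, 25), (40, 21, q, 1), (40, 6, a, 18), (40, 6, b, 25), (40, 6, q, 1)}.
Joining (S ⋈ R) and U on D yields {(4, 28, b, 13, 22, 24), (4, 28, b, 13, 3, 31), (4, 28, w, 6, 11, 12), (4, 30, b, 13, 22, 24), (4, 30, b, 13, 3, 31), (4, 30, w, 6, 11, 12), (4, 36, b, 13, 22, 24), (4, 36, b, 13, 3, 31), (4, 36, w, 6, 11, 12), (40, 21, a, 18, 7, 28), (40, 21, b, 25, 22, 24), (40, 21, b, 25, 3, 31), (40, 6, a, 18, 7, 28), (40, 6, b, 25, 22, 24), (40, 6, b, 25, 3, 31)}.
Keep only column(s) F, B, D, C (9 duplicate(s) eliminated): {(4, 13, b, 24), (4, 13, b, 31), (4, 6, w, 12), (40, 18, a, 28), (40, 25, b, 24), (40, 25, b, 31)}
Filtering on C ≠ 24 leaves {(4, 13, b, 31), (4, 6, w, 12), (40, 18, a, 28), (40, 25, b, 31)}.
Keep only column(s) B, D: {(13, b), (18, a), (25, b), (6, w)}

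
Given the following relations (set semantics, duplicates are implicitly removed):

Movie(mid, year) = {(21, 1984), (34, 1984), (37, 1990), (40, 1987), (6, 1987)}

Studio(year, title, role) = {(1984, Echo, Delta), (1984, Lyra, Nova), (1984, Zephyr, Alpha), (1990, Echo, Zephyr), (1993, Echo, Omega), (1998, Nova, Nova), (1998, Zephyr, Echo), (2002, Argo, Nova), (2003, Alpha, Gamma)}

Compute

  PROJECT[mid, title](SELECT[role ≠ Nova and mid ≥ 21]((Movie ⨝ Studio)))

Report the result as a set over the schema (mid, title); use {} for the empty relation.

{(21, Echo), (21, Zephyr), (34, Echo), (34, Zephyr), (37, Echo)}

Natural join on year: {(21, 1984, Echo, Delta), (21, 1984, Lyra, Nova), (21, 1984, Zephyr, Alpha), (34, 1984, Echo, Delta), (34, 1984, Lyra, Nova), (34, 1984, Zephyr, Alpha), (37, 1990, Echo, Zephyr)}
Apply σ_{role ≠ Nova and mid ≥ 21}; surviving tuples: {(21, 1984, Echo, Delta), (21, 1984, Zephyr, Alpha), (34, 1984, Echo, Delta), (34, 1984, Zephyr, Alpha), (37, 1990, Echo, Zephyr)}
π[mid, title]: project onto (mid, title) → {(21, Echo), (21, Zephyr), (34, Echo), (34, Zephyr), (37, Echo)}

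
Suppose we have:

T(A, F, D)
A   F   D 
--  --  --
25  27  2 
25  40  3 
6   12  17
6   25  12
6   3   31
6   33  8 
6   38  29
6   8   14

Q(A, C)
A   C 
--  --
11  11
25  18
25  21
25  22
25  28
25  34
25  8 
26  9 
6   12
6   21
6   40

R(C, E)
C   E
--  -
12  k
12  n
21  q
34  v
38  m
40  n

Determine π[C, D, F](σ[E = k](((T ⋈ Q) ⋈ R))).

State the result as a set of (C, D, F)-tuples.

{(12, 12, 25), (12, 14, 8), (12, 17, 12), (12, 29, 38), (12, 31, 3), (12, 8, 33)}

Natural join on A: {(25, 27, 2, 18), (25, 27, 2, 21), (25, 27, 2, 22), (25, 27, 2, 28), (25, 27, 2, 34), (25, 27, 2, 8), (25, 40, 3, 18), (25, 40, 3, 21), (25, 40, 3, 22), (25, 40, 3, 28), (25, 40, 3, 34), (25, 40, 3, 8), (6, 12, 17, 12), (6, 12, 17, 21), (6, 12, 17, 40), (6, 25, 12, 12), (6, 25, 12, 21), (6, 25, 12, 40), (6, 3, 31, 12), (6, 3, 31, 21), (6, 3, 31, 40), (6, 33, 8, 12), (6, 33, 8, 21), (6, 33, 8, 40), (6, 38, 29, 12), (6, 38, 29, 21), (6, 38, 29, 40), (6, 8, 14, 12), (6, 8, 14, 21), (6, 8, 14, 40)}
Natural join on C: {(25, 27, 2, 21, q), (25, 27, 2, 34, v), (25, 40, 3, 21, q), (25, 40, 3, 34, v), (6, 12, 17, 12, k), (6, 12, 17, 12, n), (6, 12, 17, 21, q), (6, 12, 17, 40, n), (6, 25, 12, 12, k), (6, 25, 12, 12, n), (6, 25, 12, 21, q), (6, 25, 12, 40, n), (6, 3, 31, 12, k), (6, 3, 31, 12, n), (6, 3, 31, 21, q), (6, 3, 31, 40, n), (6, 33, 8, 12, k), (6, 33, 8, 12, n), (6, 33, 8, 21, q), (6, 33, 8, 40, n), (6, 38, 29, 12, k), (6, 38, 29, 12, n), (6, 38, 29, 21, q), (6, 38, 29, 40, n), (6, 8, 14, 12, k), (6, 8, 14, 12, n), (6, 8, 14, 21, q), (6, 8, 14, 40, n)}
Filtering on E = k leaves {(6, 12, 17, 12, k), (6, 25, 12, 12, k), (6, 3, 31, 12, k), (6, 33, 8, 12, k), (6, 38, 29, 12, k), (6, 8, 14, 12, k)}.
Keep only column(s) C, D, F: {(12, 12, 25), (12, 14, 8), (12, 17, 12), (12, 29, 38), (12, 31, 3), (12, 8, 33)}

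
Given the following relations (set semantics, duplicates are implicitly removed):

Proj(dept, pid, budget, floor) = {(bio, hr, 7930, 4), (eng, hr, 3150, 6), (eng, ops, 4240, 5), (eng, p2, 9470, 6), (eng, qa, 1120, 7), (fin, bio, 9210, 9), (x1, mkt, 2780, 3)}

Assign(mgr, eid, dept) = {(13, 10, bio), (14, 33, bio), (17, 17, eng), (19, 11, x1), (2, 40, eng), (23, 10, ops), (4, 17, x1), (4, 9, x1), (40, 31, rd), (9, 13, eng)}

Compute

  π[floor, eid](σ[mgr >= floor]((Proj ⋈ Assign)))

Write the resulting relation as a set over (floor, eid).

{(3, 11), (3, 17), (3, 9), (4, 10), (4, 33), (5, 13), (5, 17), (6, 13), (6, 17), (7, 13), (7, 17)}

Proj ⋈ Assign (natural join on dept): {(bio, hr, 7930, 4, 13, 10), (bio, hr, 7930, 4, 14, 33), (eng, hr, 3150, 6, 17, 17), (eng, hr, 3150, 6, 2, 40), (eng, hr, 3150, 6, 9, 13), (eng, ops, 4240, 5, 17, 17), (eng, ops, 4240, 5, 2, 40), (eng, ops, 4240, 5, 9, 13), (eng, p2, 9470, 6, 17, 17), (eng, p2, 9470, 6, 2, 40), (eng, p2, 9470, 6, 9, 13), (eng, qa, 1120, 7, 17, 17), (eng, qa, 1120, 7, 2, 40), (eng, qa, 1120, 7, 9, 13), (x1, mkt, 2780, 3, 19, 11), (x1, mkt, 2780, 3, 4, 17), (x1, mkt, 2780, 3, 4, 9)}
Selection mgr >= floor: {(bio, hr, 7930, 4, 13, 10), (bio, hr, 7930, 4, 14, 33), (eng, hr, 3150, 6, 17, 17), (eng, hr, 3150, 6, 9, 13), (eng, ops, 4240, 5, 17, 17), (eng, ops, 4240, 5, 9, 13), (eng, p2, 9470, 6, 17, 17), (eng, p2, 9470, 6, 9, 13), (eng, qa, 1120, 7, 17, 17), (eng, qa, 1120, 7, 9, 13), (x1, mkt, 2780, 3, 19, 11), (x1, mkt, 2780, 3, 4, 17), (x1, mkt, 2780, 3, 4, 9)}
π_{floor, eid} gives {(3, 11), (3, 17), (3, 9), (4, 10), (4, 33), (5, 13), (5, 17), (6, 13), (6, 17), (7, 13), (7, 17)} (2 duplicate(s) eliminated).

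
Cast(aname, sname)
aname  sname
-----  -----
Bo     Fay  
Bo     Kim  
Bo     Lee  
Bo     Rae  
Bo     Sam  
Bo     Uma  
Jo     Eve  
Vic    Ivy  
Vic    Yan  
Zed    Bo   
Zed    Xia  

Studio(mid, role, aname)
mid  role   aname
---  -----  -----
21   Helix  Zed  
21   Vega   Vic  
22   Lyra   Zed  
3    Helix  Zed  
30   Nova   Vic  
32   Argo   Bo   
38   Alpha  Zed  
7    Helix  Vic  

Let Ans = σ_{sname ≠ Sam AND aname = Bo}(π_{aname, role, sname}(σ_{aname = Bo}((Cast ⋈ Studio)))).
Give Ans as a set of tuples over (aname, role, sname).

{(Bo, Argo, Fay), (Bo, Argo, Kim), (Bo, Argo, Lee), (Bo, Argo, Rae), (Bo, Argo, Uma)}

Natural join on aname: {(Bo, Fay, 32, Argo), (Bo, Kim, 32, Argo), (Bo, Lee, 32, Argo), (Bo, Rae, 32, Argo), (Bo, Sam, 32, Argo), (Bo, Uma, 32, Argo), (Vic, Ivy, 21, Vega), (Vic, Ivy, 30, Nova), (Vic, Ivy, 7, Helix), (Vic, Yan, 21, Vega), (Vic, Yan, 30, Nova), (Vic, Yan, 7, Helix), (Zed, Bo, 21, Helix), (Zed, Bo, 22, Lyra), (Zed, Bo, 3, Helix), (Zed, Bo, 38, Alpha), (Zed, Xia, 21, Helix), (Zed, Xia, 22, Lyra), (Zed, Xia, 3, Helix), (Zed, Xia, 38, Alpha)}
Filtering on aname = Bo leaves {(Bo, Fay, 32, Argo), (Bo, Kim, 32, Argo), (Bo, Lee, 32, Argo), (Bo, Rae, 32, Argo), (Bo, Sam, 32, Argo), (Bo, Uma, 32, Argo)}.
π[aname, role, sname]: project onto (aname, role, sname) → {(Bo, Argo, Fay), (Bo, Argo, Kim), (Bo, Argo, Lee), (Bo, Argo, Rae), (Bo, Argo, Sam), (Bo, Argo, Uma)}
Filtering on sname ≠ Sam AND aname = Bo leaves {(Bo, Argo, Fay), (Bo, Argo, Kim), (Bo, Argo, Lee), (Bo, Argo, Rae), (Bo, Argo, Uma)}.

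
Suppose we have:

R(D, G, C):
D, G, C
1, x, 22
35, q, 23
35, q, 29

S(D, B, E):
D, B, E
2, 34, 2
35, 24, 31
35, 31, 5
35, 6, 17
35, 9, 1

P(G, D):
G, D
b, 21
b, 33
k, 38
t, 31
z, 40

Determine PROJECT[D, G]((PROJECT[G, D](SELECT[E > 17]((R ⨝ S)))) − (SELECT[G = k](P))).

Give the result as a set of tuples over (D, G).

{(35, q)}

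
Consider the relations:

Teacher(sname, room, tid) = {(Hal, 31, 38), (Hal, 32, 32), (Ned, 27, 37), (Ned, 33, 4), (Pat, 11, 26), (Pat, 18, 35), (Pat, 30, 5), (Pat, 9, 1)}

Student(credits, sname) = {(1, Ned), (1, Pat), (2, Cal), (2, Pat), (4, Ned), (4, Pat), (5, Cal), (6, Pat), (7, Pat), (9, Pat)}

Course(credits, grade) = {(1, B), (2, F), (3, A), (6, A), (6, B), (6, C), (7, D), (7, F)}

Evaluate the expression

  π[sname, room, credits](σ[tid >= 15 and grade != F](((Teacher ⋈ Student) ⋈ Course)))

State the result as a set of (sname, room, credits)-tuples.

Joining Teacher and Student on sname yields {(Ned, 27, 37, 1), (Ned, 27, 37, 4), (Ned, 33, 4, 1), (Ned, 33, 4, 4), (Pat, 11, 26, 1), (Pat, 11, 26, 2), (Pat, 11, 26, 4), (Pat, 11, 26, 6), (Pat, 11, 26, 7), (Pat, 11, 26, 9), (Pat, 18, 35, 1), (Pat, 18, 35, 2), (Pat, 18, 35, 4), (Pat, 18, 35, 6), (Pat, 18, 35, 7), (Pat, 18, 35, 9), (Pat, 30, 5, 1), (Pat, 30, 5, 2), (Pat, 30, 5, 4), (Pat, 30, 5, 6), (Pat, 30, 5, 7), (Pat, 30, 5, 9), (Pat, 9, 1, 1), (Pat, 9, 1, 2), (Pat, 9, 1, 4), (Pat, 9, 1, 6), (Pat, 9, 1, 7), (Pat, 9, 1, 9)}.
Joining (Teacher ⋈ Student) and Course on credits yields {(Ned, 27, 37, 1, B), (Ned, 33, 4, 1, B), (Pat, 11, 26, 1, B), (Pat, 11, 26, 2, F), (Pat, 11, 26, 6, A), (Pat, 11, 26, 6, B), (Pat, 11, 26, 6, C), (Pat, 11, 26, 7, D), (Pat, 11, 26, 7, F), (Pat, 18, 35, 1, B), (Pat, 18, 35, 2, F), (Pat, 18, 35, 6, A), (Pat, 18, 35, 6, B), (Pat, 18, 35, 6, C), (Pat, 18, 35, 7, D), (Pat, 18, 35, 7, F), (Pat, 30, 5, 1, B), (Pat, 30, 5, 2, F), (Pat, 30, 5, 6, A), (Pat, 30, 5, 6, B), (Pat, 30, 5, 6, C), (Pat, 30, 5, 7, D), (Pat, 30, 5, 7, F), (Pat, 9, 1, 1, B), (Pat, 9, 1, 2, F), (Pat, 9, 1, 6, A), (Pat, 9, 1, 6, B), (Pat, 9, 1, 6, C), (Pat, 9, 1, 7, D), (Pat, 9, 1, 7, F)}.
σ[tid >= 15 and grade != F]: keep tuples satisfying tid >= 15 and grade != F → {(Ned, 27, 37, 1, B), (Pat, 11, 26, 1, B), (Pat, 11, 26, 6, A), (Pat, 11, 26, 6, B), (Pat, 11, 26, 6, C), (Pat, 11, 26, 7, D), (Pat, 18, 35, 1, B), (Pat, 18, 35, 6, A), (Pat, 18, 35, 6, B), (Pat, 18, 35, 6, C), (Pat, 18, 35, 7, D)}
Keep only column(s) sname, room, credits (4 duplicate(s) eliminated): {(Ned, 27, 1), (Pat, 11, 1), (Pat, 11, 6), (Pat, 11, 7), (Pat, 18, 1), (Pat, 18, 6), (Pat, 18, 7)}

{(Ned, 27, 1), (Pat, 11, 1), (Pat, 11, 6), (Pat, 11, 7), (Pat, 18, 1), (Pat, 18, 6), (Pat, 18, 7)}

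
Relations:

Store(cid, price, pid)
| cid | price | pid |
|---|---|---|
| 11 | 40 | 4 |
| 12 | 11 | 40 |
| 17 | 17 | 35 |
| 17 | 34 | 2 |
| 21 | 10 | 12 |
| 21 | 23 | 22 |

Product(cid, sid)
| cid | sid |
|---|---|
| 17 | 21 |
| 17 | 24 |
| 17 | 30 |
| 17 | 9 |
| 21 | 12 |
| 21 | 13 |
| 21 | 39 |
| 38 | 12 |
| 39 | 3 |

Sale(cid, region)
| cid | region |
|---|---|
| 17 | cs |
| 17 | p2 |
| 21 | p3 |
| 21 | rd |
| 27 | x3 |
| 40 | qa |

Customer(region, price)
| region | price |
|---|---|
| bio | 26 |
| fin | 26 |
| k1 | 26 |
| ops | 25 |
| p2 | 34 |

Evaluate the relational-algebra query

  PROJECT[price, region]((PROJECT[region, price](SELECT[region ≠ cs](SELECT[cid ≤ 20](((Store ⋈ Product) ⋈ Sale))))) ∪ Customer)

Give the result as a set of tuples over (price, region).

{(17, p2), (25, ops), (26, bio), (26, fin), (26, k1), (34, p2)}

Natural join on cid: {(17, 17, 35, 21), (17, 17, 35, 24), (17, 17, 35, 30), (17, 17, 35, 9), (17, 34, 2, 21), (17, 34, 2, 24), (17, 34, 2, 30), (17, 34, 2, 9), (21, 10, 12, 12), (21, 10, 12, 13), (21, 10, 12, 39), (21, 23, 22, 12), (21, 23, 22, 13), (21, 23, 22, 39)}
Natural join on cid: {(17, 17, 35, 21, cs), (17, 17, 35, 21, p2), (17, 17, 35, 24, cs), (17, 17, 35, 24, p2), (17, 17, 35, 30, cs), (17, 17, 35, 30, p2), (17, 17, 35, 9, cs), (17, 17, 35, 9, p2), (17, 34, 2, 21, cs), (17, 34, 2, 21, p2), (17, 34, 2, 24, cs), (17, 34, 2, 24, p2), (17, 34, 2, 30, cs), (17, 34, 2, 30, p2), (17, 34, 2, 9, cs), (17, 34, 2, 9, p2), (21, 10, 12, 12, p3), (21, 10, 12, 12, rd), (21, 10, 12, 13, p3), (21, 10, 12, 13, rd), (21, 10, 12, 39, p3), (21, 10, 12, 39, rd), (21, 23, 22, 12, p3), (21, 23, 22, 12, rd), (21, 23, 22, 13, p3), (21, 23, 22, 13, rd), (21, 23, 22, 39, p3), (21, 23, 22, 39, rd)}
Selection cid ≤ 20: {(17, 17, 35, 21, cs), (17, 17, 35, 21, p2), (17, 17, 35, 24, cs), (17, 17, 35, 24, p2), (17, 17, 35, 30, cs), (17, 17, 35, 30, p2), (17, 17, 35, 9, cs), (17, 17, 35, 9, p2), (17, 34, 2, 21, cs), (17, 34, 2, 21, p2), (17, 34, 2, 24, cs), (17, 34, 2, 24, p2), (17, 34, 2, 30, cs), (17, 34, 2, 30, p2), (17, 34, 2, 9, cs), (17, 34, 2, 9, p2)}
Selection region ≠ cs: {(17, 17, 35, 21, p2), (17, 17, 35, 24, p2), (17, 17, 35, 30, p2), (17, 17, 35, 9, p2), (17, 34, 2, 21, p2), (17, 34, 2, 24, p2), (17, 34, 2, 30, p2), (17, 34, 2, 9, p2)}
π[region, price]: project onto (region, price) (6 duplicate(s) eliminated) → {(p2, 17), (p2, 34)}
Union: {(p2, 17), (p2, 34)} with {(bio, 26), (fin, 26), (k1, 26), (ops, 25), (p2, 34)} → {(bio, 26), (fin, 26), (k1, 26), (ops, 25), (p2, 17), (p2, 34)}
π[price, region]: project onto (price, region) → {(17, p2), (25, ops), (26, bio), (26, fin), (26, k1), (34, p2)}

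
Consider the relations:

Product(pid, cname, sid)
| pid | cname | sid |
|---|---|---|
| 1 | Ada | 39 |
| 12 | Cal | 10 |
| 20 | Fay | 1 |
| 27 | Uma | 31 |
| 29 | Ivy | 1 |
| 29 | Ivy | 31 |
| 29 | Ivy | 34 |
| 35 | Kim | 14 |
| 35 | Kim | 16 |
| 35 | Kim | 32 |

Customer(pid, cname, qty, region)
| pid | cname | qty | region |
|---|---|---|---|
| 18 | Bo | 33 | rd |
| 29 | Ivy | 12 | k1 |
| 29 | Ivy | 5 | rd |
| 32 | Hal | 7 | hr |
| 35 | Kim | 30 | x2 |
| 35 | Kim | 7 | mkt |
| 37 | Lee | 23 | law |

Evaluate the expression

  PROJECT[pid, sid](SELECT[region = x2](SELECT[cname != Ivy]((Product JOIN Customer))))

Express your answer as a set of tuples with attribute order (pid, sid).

{(35, 14), (35, 16), (35, 32)}

Product ⋈ Customer (natural join on pid, cname): {(29, Ivy, 1, 12, k1), (29, Ivy, 1, 5, rd), (29, Ivy, 31, 12, k1), (29, Ivy, 31, 5, rd), (29, Ivy, 34, 12, k1), (29, Ivy, 34, 5, rd), (35, Kim, 14, 30, x2), (35, Kim, 14, 7, mkt), (35, Kim, 16, 30, x2), (35, Kim, 16, 7, mkt), (35, Kim, 32, 30, x2), (35, Kim, 32, 7, mkt)}
Selection cname != Ivy: {(35, Kim, 14, 30, x2), (35, Kim, 14, 7, mkt), (35, Kim, 16, 30, x2), (35, Kim, 16, 7, mkt), (35, Kim, 32, 30, x2), (35, Kim, 32, 7, mkt)}
Selection region = x2: {(35, Kim, 14, 30, x2), (35, Kim, 16, 30, x2), (35, Kim, 32, 30, x2)}
π[pid, sid]: project onto (pid, sid) → {(35, 14), (35, 16), (35, 32)}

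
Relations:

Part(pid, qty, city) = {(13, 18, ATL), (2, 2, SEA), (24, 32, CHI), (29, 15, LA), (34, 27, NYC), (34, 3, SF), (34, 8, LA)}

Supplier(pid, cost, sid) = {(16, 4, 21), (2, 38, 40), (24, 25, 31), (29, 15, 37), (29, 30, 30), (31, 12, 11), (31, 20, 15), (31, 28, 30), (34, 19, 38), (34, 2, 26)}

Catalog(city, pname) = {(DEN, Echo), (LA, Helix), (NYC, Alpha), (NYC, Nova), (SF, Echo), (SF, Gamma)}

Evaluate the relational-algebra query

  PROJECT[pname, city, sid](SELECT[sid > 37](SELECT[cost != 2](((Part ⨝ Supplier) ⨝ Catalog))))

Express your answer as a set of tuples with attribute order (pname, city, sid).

Natural join on pid: {(2, 2, SEA, 38, 40), (24, 32, CHI, 25, 31), (29, 15, LA, 15, 37), (29, 15, LA, 30, 30), (34, 27, NYC, 19, 38), (34, 27, NYC, 2, 26), (34, 3, SF, 19, 38), (34, 3, SF, 2, 26), (34, 8, LA, 19, 38), (34, 8, LA, 2, 26)}
Natural join on city: {(29, 15, LA, 15, 37, Helix), (29, 15, LA, 30, 30, Helix), (34, 27, NYC, 19, 38, Alpha), (34, 27, NYC, 19, 38, Nova), (34, 27, NYC, 2, 26, Alpha), (34, 27, NYC, 2, 26, Nova), (34, 3, SF, 19, 38, Echo), (34, 3, SF, 19, 38, Gamma), (34, 3, SF, 2, 26, Echo), (34, 3, SF, 2, 26, Gamma), (34, 8, LA, 19, 38, Helix), (34, 8, LA, 2, 26, Helix)}
σ[cost != 2]: keep tuples satisfying cost != 2 → {(29, 15, LA, 15, 37, Helix), (29, 15, LA, 30, 30, Helix), (34, 27, NYC, 19, 38, Alpha), (34, 27, NYC, 19, 38, Nova), (34, 3, SF, 19, 38, Echo), (34, 3, SF, 19, 38, Gamma), (34, 8, LA, 19, 38, Helix)}
σ[sid > 37]: keep tuples satisfying sid > 37 → {(34, 27, NYC, 19, 38, Alpha), (34, 27, NYC, 19, 38, Nova), (34, 3, SF, 19, 38, Echo), (34, 3, SF, 19, 38, Gamma), (34, 8, LA, 19, 38, Helix)}
π_{pname, city, sid} gives {(Alpha, NYC, 38), (Echo, SF, 38), (Gamma, SF, 38), (Helix, LA, 38), (Nova, NYC, 38)}.

{(Alpha, NYC, 38), (Echo, SF, 38), (Gamma, SF, 38), (Helix, LA, 38), (Nova, NYC, 38)}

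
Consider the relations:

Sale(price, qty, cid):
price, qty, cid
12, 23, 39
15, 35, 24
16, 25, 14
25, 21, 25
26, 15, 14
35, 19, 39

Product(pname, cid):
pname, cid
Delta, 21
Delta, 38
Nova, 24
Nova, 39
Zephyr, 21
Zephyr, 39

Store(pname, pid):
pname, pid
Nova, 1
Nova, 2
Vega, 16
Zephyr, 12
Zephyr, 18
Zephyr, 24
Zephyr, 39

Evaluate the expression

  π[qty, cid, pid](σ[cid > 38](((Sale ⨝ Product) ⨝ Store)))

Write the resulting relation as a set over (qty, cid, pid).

Sale ⋈ Product (natural join on cid): {(12, 23, 39, Nova), (12, 23, 39, Zephyr), (15, 35, 24, Nova), (35, 19, 39, Nova), (35, 19, 39, Zephyr)}
(Sale ⨝ Product) ⋈ Store (natural join on pname): {(12, 23, 39, Nova, 1), (12, 23, 39, Nova, 2), (12, 23, 39, Zephyr, 12), (12, 23, 39, Zephyr, 18), (12, 23, 39, Zephyr, 24), (12, 23, 39, Zephyr, 39), (15, 35, 24, Nova, 1), (15, 35, 24, Nova, 2), (35, 19, 39, Nova, 1), (35, 19, 39, Nova, 2), (35, 19, 39, Zephyr, 12), (35, 19, 39, Zephyr, 18), (35, 19, 39, Zephyr, 24), (35, 19, 39, Zephyr, 39)}
Apply σ_{cid > 38}; surviving tuples: {(12, 23, 39, Nova, 1), (12, 23, 39, Nova, 2), (12, 23, 39, Zephyr, 12), (12, 23, 39, Zephyr, 18), (12, 23, 39, Zephyr, 24), (12, 23, 39, Zephyr, 39), (35, 19, 39, Nova, 1), (35, 19, 39, Nova, 2), (35, 19, 39, Zephyr, 12), (35, 19, 39, Zephyr, 18), (35, 19, 39, Zephyr, 24), (35, 19, 39, Zephyr, 39)}
Projecting to qty, cid, pid: {(19, 39, 1), (19, 39, 12), (19, 39, 18), (19, 39, 2), (19, 39, 24), (19, 39, 39), (23, 39, 1), (23, 39, 12), (23, 39, 18), (23, 39, 2), (23, 39, 24), (23, 39, 39)}

{(19, 39, 1), (19, 39, 12), (19, 39, 18), (19, 39, 2), (19, 39, 24), (19, 39, 39), (23, 39, 1), (23, 39, 12), (23, 39, 18), (23, 39, 2), (23, 39, 24), (23, 39, 39)}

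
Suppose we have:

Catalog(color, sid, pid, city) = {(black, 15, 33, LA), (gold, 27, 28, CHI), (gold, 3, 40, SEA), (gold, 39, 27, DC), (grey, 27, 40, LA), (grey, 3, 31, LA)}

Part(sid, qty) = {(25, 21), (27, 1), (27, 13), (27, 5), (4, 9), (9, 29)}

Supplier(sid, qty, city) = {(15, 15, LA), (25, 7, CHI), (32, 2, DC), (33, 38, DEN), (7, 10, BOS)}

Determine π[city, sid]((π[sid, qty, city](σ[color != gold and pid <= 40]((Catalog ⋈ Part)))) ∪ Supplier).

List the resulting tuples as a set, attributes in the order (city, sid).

Natural join on sid: {(gold, 27, 28, CHI, 1), (gold, 27, 28, CHI, 13), (gold, 27, 28, CHI, 5), (grey, 27, 40, LA, 1), (grey, 27, 40, LA, 13), (grey, 27, 40, LA, 5)}
Apply σ_{color != gold and pid <= 40}; surviving tuples: {(grey, 27, 40, LA, 1), (grey, 27, 40, LA, 13), (grey, 27, 40, LA, 5)}
Projecting to sid, qty, city: {(27, 1, LA), (27, 13, LA), (27, 5, LA)}
Union: {(27, 1, LA), (27, 13, LA), (27, 5, LA)} with {(15, 15, LA), (25, 7, CHI), (32, 2, DC), (33, 38, DEN), (7, 10, BOS)} → {(15, 15, LA), (25, 7, CHI), (27, 1, LA), (27, 13, LA), (27, 5, LA), (32, 2, DC), (33, 38, DEN), (7, 10, BOS)}
Projecting to city, sid (2 duplicate(s) eliminated): {(BOS, 7), (CHI, 25), (DC, 32), (DEN, 33), (LA, 15), (LA, 27)}

{(BOS, 7), (CHI, 25), (DC, 32), (DEN, 33), (LA, 15), (LA, 27)}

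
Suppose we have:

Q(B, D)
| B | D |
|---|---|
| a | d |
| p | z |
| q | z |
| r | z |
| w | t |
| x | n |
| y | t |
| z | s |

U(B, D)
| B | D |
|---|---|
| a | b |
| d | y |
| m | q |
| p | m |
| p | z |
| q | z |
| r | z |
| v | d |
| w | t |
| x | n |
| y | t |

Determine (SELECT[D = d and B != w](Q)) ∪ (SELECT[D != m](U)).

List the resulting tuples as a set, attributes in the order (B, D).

Filtering on D = d and B != w leaves {(a, d)}.
Filtering on D != m leaves {(a, b), (d, y), (m, q), (p, z), (q, z), (r, z), (v, d), (w, t), (x, n), (y, t)}.
Taking the union: {(a, b), (a, d), (d, y), (m, q), (p, z), (q, z), (r, z), (v, d), (w, t), (x, n), (y, t)}

{(a, b), (a, d), (d, y), (m, q), (p, z), (q, z), (r, z), (v, d), (w, t), (x, n), (y, t)}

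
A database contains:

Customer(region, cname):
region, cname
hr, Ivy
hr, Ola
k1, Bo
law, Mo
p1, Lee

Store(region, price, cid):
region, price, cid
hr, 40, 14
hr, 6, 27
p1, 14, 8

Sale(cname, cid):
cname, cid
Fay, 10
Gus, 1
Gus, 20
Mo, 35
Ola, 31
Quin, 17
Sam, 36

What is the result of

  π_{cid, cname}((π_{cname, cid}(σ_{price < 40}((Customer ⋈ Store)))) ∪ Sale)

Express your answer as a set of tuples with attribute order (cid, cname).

Customer ⋈ Store (natural join on region): {(hr, Ivy, 40, 14), (hr, Ivy, 6, 27), (hr, Ola, 40, 14), (hr, Ola, 6, 27), (p1, Lee, 14, 8)}
Filtering on price < 40 leaves {(hr, Ivy, 6, 27), (hr, Ola, 6, 27), (p1, Lee, 14, 8)}.
π[cname, cid]: project onto (cname, cid) → {(Ivy, 27), (Lee, 8), (Ola, 27)}
Union: {(Ivy, 27), (Lee, 8), (Ola, 27)} with {(Fay, 10), (Gus, 1), (Gus, 20), (Mo, 35), (Ola, 31), (Quin, 17), (Sam, 36)} → {(Fay, 10), (Gus, 1), (Gus, 20), (Ivy, 27), (Lee, 8), (Mo, 35), (Ola, 27), (Ola, 31), (Quin, 17), (Sam, 36)}
π[cid, cname]: project onto (cid, cname) → {(1, Gus), (10, Fay), (17, Quin), (20, Gus), (27, Ivy), (27, Ola), (31, Ola), (35, Mo), (36, Sam), (8, Lee)}

{(1, Gus), (10, Fay), (17, Quin), (20, Gus), (27, Ivy), (27, Ola), (31, Ola), (35, Mo), (36, Sam), (8, Lee)}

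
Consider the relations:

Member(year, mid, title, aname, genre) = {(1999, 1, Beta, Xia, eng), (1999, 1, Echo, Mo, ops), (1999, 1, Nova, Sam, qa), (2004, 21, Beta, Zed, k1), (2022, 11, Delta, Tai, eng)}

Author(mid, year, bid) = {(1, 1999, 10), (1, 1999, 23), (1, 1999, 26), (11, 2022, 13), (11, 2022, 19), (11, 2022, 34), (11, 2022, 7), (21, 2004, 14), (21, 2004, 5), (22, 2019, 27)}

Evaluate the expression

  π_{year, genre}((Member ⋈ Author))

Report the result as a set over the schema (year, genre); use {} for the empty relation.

{(1999, eng), (1999, ops), (1999, qa), (2004, k1), (2022, eng)}

Joining Member and Author on year, mid yields {(1999, 1, Beta, Xia, eng, 10), (1999, 1, Beta, Xia, eng, 23), (1999, 1, Beta, Xia, eng, 26), (1999, 1, Echo, Mo, ops, 10), (1999, 1, Echo, Mo, ops, 23), (1999, 1, Echo, Mo, ops, 26), (1999, 1, Nova, Sam, qa, 10), (1999, 1, Nova, Sam, qa, 23), (1999, 1, Nova, Sam, qa, 26), (2004, 21, Beta, Zed, k1, 14), (2004, 21, Beta, Zed, k1, 5), (2022, 11, Delta, Tai, eng, 13), (2022, 11, Delta, Tai, eng, 19), (2022, 11, Delta, Tai, eng, 34), (2022, 11, Delta, Tai, eng, 7)}.
π[year, genre]: project onto (year, genre) (10 duplicate(s) eliminated) → {(1999, eng), (1999, ops), (1999, qa), (2004, k1), (2022, eng)}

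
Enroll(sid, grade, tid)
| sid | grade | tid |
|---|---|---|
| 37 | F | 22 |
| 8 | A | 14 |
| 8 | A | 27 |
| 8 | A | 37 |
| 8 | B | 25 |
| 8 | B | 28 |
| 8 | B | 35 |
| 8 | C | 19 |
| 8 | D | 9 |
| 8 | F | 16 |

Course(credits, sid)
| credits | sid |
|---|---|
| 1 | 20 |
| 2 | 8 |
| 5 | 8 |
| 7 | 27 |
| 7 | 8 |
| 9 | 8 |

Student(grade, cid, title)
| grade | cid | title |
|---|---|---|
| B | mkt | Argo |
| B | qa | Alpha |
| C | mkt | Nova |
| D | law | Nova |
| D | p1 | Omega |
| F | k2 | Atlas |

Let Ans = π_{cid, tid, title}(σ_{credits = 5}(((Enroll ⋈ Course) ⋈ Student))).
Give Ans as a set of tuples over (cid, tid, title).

Natural join on sid: {(8, A, 14, 2), (8, A, 14, 5), (8, A, 14, 7), (8, A, 14, 9), (8, A, 27, 2), (8, A, 27, 5), (8, A, 27, 7), (8, A, 27, 9), (8, A, 37, 2), (8, A, 37, 5), (8, A, 37, 7), (8, A, 37, 9), (8, B, 25, 2), (8, B, 25, 5), (8, B, 25, 7), (8, B, 25, 9), (8, B, 28, 2), (8, B, 28, 5), (8, B, 28, 7), (8, B, 28, 9), (8, B, 35, 2), (8, B, 35, 5), (8, B, 35, 7), (8, B, 35, 9), (8, C, 19, 2), (8, C, 19, 5), (8, C, 19, 7), (8, C, 19, 9), (8, D, 9, 2), (8, D, 9, 5), (8, D, 9, 7), (8, D, 9, 9), (8, F, 16, 2), (8, F, 16, 5), (8, F, 16, 7), (8, F, 16, 9)}
Natural join on grade: {(8, B, 25, 2, mkt, Argo), (8, B, 25, 2, qa, Alpha), (8, B, 25, 5, mkt, Argo), (8, B, 25, 5, qa, Alpha), (8, B, 25, 7, mkt, Argo), (8, B, 25, 7, qa, Alpha), (8, B, 25, 9, mkt, Argo), (8, B, 25, 9, qa, Alpha), (8, B, 28, 2, mkt, Argo), (8, B, 28, 2, qa, Alpha), (8, B, 28, 5, mkt, Argo), (8, B, 28, 5, qa, Alpha), (8, B, 28, 7, mkt, Argo), (8, B, 28, 7, qa, Alpha), (8, B, 28, 9, mkt, Argo), (8, B, 28, 9, qa, Alpha), (8, B, 35, 2, mkt, Argo), (8, B, 35, 2, qa, Alpha), (8, B, 35, 5, mkt, Argo), (8, B, 35, 5, qa, Alpha), (8, B, 35, 7, mkt, Argo), (8, B, 35, 7, qa, Alpha), (8, B, 35, 9, mkt, Argo), (8, B, 35, 9, qa, Alpha), (8, C, 19, 2, mkt, Nova), (8, C, 19, 5, mkt, Nova), (8, C, 19, 7, mkt, Nova), (8, C, 19, 9, mkt, Nova), (8, D, 9, 2, law, Nova), (8, D, 9, 2, p1, Omega), (8, D, 9, 5, law, Nova), (8, D, 9, 5, p1, Omega), (8, D, 9, 7, law, Nova), (8, D, 9, 7, p1, Omega), (8, D, 9, 9, law, Nova), (8, D, 9, 9, p1, Omega), (8, F, 16, 2, k2, Atlas), (8, F, 16, 5, k2, Atlas), (8, F, 16, 7, k2, Atlas), (8, F, 16, 9, k2, Atlas)}
Filtering on credits = 5 leaves {(8, B, 25, 5, mkt, Argo), (8, B, 25, 5, qa, Alpha), (8, B, 28, 5, mkt, Argo), (8, B, 28, 5, qa, Alpha), (8, B, 35, 5, mkt, Argo), (8, B, 35, 5, qa, Alpha), (8, C, 19, 5, mkt, Nova), (8, D, 9, 5, law, Nova), (8, D, 9, 5, p1, Omega), (8, F, 16, 5, k2, Atlas)}.
π_{cid, tid, title} gives {(k2, 16, Atlas), (law, 9, Nova), (mkt, 19, Nova), (mkt, 25, Argo), (mkt, 28, Argo), (mkt, 35, Argo), (p1, 9, Omega), (qa, 25, Alpha), (qa, 28, Alpha), (qa, 35, Alpha)}.

{(k2, 16, Atlas), (law, 9, Nova), (mkt, 19, Nova), (mkt, 25, Argo), (mkt, 28, Argo), (mkt, 35, Argo), (p1, 9, Omega), (qa, 25, Alpha), (qa, 28, Alpha), (qa, 35, Alpha)}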